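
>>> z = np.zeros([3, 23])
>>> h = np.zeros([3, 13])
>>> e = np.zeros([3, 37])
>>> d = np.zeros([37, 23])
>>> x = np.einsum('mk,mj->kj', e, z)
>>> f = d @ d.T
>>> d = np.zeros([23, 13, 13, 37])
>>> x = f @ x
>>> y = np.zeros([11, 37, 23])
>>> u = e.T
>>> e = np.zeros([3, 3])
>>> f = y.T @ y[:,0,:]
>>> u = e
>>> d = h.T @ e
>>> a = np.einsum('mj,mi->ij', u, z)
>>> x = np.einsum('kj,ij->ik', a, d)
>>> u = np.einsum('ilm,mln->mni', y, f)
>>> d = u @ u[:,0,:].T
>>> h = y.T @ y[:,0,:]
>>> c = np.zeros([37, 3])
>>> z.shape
(3, 23)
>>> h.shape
(23, 37, 23)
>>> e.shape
(3, 3)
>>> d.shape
(23, 23, 23)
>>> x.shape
(13, 23)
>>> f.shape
(23, 37, 23)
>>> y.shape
(11, 37, 23)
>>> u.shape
(23, 23, 11)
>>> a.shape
(23, 3)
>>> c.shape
(37, 3)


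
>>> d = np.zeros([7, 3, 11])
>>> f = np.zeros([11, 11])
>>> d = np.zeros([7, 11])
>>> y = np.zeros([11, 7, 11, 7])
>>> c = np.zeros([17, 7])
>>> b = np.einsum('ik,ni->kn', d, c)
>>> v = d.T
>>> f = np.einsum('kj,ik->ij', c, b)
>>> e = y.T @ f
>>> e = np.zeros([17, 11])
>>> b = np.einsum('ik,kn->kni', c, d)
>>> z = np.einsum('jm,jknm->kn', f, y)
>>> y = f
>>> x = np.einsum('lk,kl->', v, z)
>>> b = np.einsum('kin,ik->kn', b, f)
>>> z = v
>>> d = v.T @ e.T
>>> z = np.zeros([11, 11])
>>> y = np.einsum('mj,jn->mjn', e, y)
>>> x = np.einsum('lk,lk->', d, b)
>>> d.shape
(7, 17)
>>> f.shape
(11, 7)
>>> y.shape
(17, 11, 7)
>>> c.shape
(17, 7)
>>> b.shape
(7, 17)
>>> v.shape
(11, 7)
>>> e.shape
(17, 11)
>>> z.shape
(11, 11)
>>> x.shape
()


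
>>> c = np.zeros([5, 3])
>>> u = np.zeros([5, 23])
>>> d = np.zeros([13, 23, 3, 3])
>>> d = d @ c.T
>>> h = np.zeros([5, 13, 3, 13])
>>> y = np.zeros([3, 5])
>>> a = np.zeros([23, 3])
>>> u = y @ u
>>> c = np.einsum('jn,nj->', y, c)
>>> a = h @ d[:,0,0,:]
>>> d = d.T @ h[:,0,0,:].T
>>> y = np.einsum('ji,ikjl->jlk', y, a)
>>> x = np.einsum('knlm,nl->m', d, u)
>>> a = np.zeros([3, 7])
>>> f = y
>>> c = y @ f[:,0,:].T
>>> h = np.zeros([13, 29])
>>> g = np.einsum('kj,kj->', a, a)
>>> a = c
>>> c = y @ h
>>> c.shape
(3, 5, 29)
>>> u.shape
(3, 23)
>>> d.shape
(5, 3, 23, 5)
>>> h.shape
(13, 29)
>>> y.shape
(3, 5, 13)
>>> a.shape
(3, 5, 3)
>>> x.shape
(5,)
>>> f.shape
(3, 5, 13)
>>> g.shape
()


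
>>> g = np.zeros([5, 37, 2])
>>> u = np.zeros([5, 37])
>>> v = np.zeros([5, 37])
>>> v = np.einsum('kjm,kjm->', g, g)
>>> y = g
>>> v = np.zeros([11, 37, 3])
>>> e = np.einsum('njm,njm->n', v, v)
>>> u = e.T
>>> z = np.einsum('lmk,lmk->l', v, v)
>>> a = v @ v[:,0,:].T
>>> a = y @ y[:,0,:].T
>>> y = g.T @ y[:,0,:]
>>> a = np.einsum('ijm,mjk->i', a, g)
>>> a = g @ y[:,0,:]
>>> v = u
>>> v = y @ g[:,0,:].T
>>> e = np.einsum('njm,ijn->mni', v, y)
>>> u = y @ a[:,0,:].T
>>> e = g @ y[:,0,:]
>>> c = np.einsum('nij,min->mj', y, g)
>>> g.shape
(5, 37, 2)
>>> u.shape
(2, 37, 5)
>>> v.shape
(2, 37, 5)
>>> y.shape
(2, 37, 2)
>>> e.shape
(5, 37, 2)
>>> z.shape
(11,)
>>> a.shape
(5, 37, 2)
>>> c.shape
(5, 2)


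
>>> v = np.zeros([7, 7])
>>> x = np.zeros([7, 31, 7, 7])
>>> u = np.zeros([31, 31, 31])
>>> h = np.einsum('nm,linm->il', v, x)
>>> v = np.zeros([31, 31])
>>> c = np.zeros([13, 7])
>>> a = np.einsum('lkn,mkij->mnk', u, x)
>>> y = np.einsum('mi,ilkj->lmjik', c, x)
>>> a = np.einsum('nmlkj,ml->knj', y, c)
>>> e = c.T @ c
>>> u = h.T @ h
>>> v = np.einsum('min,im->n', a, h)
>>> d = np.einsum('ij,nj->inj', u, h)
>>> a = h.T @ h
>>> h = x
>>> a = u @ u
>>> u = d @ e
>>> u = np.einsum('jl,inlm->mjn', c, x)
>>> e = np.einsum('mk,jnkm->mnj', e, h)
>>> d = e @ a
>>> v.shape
(7,)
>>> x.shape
(7, 31, 7, 7)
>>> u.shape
(7, 13, 31)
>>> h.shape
(7, 31, 7, 7)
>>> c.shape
(13, 7)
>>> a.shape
(7, 7)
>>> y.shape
(31, 13, 7, 7, 7)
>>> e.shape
(7, 31, 7)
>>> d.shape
(7, 31, 7)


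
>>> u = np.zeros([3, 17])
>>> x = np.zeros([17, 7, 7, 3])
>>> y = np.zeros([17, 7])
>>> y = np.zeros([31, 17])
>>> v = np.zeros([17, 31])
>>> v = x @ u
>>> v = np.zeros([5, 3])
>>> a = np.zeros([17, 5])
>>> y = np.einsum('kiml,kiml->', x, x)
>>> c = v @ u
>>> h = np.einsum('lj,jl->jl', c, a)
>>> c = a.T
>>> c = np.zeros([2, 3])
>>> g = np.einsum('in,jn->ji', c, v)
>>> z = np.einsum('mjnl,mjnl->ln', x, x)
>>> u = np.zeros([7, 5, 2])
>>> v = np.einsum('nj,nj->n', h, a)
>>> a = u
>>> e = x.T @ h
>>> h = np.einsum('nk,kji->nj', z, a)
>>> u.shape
(7, 5, 2)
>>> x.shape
(17, 7, 7, 3)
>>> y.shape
()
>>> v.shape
(17,)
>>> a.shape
(7, 5, 2)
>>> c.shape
(2, 3)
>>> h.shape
(3, 5)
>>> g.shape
(5, 2)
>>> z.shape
(3, 7)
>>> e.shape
(3, 7, 7, 5)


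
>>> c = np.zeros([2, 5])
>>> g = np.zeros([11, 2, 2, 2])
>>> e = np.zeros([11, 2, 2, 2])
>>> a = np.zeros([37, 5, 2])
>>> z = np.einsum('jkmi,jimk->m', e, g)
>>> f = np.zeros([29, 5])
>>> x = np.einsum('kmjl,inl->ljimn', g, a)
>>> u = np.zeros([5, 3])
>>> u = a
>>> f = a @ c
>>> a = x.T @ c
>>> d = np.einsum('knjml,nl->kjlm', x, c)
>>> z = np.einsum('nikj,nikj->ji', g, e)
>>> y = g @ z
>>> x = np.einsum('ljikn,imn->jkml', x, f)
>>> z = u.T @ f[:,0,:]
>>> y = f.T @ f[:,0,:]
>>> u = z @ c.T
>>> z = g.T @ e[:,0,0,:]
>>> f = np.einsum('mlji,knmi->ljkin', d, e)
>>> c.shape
(2, 5)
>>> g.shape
(11, 2, 2, 2)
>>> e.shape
(11, 2, 2, 2)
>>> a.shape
(5, 2, 37, 2, 5)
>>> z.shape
(2, 2, 2, 2)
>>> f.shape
(37, 5, 11, 2, 2)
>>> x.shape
(2, 2, 5, 2)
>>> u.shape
(2, 5, 2)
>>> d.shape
(2, 37, 5, 2)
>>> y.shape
(5, 5, 5)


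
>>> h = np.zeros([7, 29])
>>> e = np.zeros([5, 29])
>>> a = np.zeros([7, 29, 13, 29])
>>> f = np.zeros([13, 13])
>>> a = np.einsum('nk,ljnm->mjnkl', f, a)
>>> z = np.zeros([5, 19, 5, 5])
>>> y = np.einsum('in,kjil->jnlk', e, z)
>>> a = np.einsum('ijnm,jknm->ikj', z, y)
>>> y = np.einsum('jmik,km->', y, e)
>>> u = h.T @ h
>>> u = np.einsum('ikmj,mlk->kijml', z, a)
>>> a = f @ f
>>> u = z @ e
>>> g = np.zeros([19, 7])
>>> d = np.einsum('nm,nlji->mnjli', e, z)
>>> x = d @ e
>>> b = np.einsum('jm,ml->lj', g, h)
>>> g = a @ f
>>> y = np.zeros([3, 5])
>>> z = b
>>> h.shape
(7, 29)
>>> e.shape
(5, 29)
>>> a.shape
(13, 13)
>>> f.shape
(13, 13)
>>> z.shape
(29, 19)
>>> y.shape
(3, 5)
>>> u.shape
(5, 19, 5, 29)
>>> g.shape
(13, 13)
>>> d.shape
(29, 5, 5, 19, 5)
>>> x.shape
(29, 5, 5, 19, 29)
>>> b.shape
(29, 19)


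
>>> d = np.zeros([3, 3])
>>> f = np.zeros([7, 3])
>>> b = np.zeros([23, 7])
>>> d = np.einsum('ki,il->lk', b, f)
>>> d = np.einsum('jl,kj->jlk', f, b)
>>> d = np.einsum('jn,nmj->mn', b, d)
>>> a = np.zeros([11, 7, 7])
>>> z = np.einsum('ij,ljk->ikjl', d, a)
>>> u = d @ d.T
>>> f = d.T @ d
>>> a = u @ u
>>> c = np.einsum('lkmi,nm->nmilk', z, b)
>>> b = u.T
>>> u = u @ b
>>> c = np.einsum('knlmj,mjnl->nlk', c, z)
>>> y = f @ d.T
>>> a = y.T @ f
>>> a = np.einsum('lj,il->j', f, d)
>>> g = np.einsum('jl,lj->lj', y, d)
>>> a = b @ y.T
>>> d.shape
(3, 7)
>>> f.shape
(7, 7)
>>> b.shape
(3, 3)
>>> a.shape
(3, 7)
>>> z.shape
(3, 7, 7, 11)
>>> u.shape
(3, 3)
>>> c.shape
(7, 11, 23)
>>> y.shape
(7, 3)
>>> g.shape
(3, 7)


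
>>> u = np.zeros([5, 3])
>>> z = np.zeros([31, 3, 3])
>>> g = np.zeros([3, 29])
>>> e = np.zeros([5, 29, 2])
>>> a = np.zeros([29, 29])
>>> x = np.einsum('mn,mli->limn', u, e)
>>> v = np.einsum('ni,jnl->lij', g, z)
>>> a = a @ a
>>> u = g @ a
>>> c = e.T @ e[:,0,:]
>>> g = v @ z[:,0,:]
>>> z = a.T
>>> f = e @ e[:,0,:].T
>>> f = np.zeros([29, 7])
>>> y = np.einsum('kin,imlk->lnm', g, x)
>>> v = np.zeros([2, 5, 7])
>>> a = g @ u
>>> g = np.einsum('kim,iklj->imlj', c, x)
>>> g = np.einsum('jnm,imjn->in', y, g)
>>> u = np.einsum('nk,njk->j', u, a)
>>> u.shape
(29,)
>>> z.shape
(29, 29)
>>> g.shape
(29, 3)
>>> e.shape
(5, 29, 2)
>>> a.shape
(3, 29, 29)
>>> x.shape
(29, 2, 5, 3)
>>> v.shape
(2, 5, 7)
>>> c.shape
(2, 29, 2)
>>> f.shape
(29, 7)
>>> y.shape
(5, 3, 2)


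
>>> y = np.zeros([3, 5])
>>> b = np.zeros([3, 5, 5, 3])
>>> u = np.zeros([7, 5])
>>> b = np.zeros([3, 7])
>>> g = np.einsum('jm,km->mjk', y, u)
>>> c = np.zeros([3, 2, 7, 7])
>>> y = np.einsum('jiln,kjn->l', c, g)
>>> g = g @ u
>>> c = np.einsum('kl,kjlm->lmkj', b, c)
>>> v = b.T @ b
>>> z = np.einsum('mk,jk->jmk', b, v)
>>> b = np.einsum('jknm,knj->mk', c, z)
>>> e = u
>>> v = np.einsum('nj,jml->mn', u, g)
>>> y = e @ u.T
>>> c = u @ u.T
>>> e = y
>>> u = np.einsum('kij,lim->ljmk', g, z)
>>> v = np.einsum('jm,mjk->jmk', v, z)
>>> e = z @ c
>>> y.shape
(7, 7)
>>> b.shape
(2, 7)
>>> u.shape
(7, 5, 7, 5)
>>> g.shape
(5, 3, 5)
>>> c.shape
(7, 7)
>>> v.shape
(3, 7, 7)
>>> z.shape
(7, 3, 7)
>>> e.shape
(7, 3, 7)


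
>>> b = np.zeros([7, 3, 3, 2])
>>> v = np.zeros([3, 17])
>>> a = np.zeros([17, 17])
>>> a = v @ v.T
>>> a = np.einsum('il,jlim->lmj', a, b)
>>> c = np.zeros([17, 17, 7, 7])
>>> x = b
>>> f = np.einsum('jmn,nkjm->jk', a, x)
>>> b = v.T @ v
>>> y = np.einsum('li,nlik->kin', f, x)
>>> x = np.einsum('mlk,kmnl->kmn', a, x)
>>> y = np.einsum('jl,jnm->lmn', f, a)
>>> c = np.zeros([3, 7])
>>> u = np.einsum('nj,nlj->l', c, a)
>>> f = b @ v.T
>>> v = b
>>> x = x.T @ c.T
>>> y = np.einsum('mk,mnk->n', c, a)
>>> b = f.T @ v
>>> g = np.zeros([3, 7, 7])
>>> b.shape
(3, 17)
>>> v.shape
(17, 17)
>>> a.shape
(3, 2, 7)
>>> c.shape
(3, 7)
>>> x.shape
(3, 3, 3)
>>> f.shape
(17, 3)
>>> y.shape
(2,)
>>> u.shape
(2,)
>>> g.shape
(3, 7, 7)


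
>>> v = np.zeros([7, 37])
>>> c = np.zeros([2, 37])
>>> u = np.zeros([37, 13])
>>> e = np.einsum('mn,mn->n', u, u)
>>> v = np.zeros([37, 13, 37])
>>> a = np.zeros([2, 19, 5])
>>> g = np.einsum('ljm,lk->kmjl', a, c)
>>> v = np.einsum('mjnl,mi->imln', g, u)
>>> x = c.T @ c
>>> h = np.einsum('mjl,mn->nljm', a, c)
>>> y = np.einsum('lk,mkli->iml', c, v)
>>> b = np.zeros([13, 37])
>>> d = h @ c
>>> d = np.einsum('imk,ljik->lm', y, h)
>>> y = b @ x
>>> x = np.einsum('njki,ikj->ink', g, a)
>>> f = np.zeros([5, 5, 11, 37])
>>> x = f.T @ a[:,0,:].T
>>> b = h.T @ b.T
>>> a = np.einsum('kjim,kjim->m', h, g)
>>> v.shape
(13, 37, 2, 19)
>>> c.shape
(2, 37)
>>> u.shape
(37, 13)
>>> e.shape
(13,)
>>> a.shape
(2,)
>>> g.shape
(37, 5, 19, 2)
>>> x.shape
(37, 11, 5, 2)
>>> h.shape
(37, 5, 19, 2)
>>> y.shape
(13, 37)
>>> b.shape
(2, 19, 5, 13)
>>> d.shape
(37, 13)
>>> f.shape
(5, 5, 11, 37)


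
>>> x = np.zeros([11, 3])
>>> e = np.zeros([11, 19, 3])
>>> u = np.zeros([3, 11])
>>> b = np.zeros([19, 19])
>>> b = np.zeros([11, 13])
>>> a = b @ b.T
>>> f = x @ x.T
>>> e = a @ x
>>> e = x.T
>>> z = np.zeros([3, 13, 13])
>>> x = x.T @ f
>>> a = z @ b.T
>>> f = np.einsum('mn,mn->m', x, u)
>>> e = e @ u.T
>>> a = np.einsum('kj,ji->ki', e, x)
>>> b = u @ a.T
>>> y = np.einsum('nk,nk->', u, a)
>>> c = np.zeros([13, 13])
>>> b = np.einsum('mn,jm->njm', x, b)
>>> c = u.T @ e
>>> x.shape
(3, 11)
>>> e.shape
(3, 3)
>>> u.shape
(3, 11)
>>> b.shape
(11, 3, 3)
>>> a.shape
(3, 11)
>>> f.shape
(3,)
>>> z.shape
(3, 13, 13)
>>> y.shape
()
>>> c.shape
(11, 3)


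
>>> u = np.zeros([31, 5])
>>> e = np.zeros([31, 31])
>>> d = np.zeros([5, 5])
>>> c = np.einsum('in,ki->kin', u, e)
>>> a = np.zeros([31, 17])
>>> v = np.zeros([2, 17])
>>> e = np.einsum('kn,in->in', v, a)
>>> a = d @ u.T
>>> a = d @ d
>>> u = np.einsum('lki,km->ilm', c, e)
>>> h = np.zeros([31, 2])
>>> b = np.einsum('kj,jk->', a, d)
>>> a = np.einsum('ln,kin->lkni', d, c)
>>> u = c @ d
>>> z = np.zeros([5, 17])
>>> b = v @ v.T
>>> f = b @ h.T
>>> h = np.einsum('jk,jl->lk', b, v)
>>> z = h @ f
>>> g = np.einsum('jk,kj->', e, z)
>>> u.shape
(31, 31, 5)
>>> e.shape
(31, 17)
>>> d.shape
(5, 5)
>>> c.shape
(31, 31, 5)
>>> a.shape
(5, 31, 5, 31)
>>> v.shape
(2, 17)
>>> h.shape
(17, 2)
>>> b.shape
(2, 2)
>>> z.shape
(17, 31)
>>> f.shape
(2, 31)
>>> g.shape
()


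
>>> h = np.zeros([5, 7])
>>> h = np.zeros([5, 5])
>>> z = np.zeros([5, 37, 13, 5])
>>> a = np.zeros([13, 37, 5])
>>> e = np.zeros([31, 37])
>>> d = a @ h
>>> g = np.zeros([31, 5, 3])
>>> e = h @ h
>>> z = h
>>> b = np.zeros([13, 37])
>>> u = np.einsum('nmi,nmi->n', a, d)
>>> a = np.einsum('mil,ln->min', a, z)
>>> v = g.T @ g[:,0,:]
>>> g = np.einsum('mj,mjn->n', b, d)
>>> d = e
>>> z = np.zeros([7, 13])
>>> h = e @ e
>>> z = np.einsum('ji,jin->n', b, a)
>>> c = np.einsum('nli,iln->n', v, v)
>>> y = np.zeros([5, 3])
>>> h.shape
(5, 5)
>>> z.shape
(5,)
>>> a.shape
(13, 37, 5)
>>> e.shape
(5, 5)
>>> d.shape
(5, 5)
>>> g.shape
(5,)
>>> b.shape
(13, 37)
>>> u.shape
(13,)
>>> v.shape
(3, 5, 3)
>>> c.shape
(3,)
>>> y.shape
(5, 3)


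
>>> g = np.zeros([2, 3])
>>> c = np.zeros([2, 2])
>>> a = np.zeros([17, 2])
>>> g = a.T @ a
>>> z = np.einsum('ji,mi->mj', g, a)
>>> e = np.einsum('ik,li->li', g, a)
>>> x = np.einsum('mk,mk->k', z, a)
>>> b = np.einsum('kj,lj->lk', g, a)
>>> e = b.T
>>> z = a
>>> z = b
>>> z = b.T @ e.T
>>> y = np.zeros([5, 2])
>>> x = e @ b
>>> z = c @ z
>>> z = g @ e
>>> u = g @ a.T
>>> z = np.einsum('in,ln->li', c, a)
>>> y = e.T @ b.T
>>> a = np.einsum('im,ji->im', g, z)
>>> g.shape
(2, 2)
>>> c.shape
(2, 2)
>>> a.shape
(2, 2)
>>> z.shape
(17, 2)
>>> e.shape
(2, 17)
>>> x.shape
(2, 2)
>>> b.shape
(17, 2)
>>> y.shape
(17, 17)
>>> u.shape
(2, 17)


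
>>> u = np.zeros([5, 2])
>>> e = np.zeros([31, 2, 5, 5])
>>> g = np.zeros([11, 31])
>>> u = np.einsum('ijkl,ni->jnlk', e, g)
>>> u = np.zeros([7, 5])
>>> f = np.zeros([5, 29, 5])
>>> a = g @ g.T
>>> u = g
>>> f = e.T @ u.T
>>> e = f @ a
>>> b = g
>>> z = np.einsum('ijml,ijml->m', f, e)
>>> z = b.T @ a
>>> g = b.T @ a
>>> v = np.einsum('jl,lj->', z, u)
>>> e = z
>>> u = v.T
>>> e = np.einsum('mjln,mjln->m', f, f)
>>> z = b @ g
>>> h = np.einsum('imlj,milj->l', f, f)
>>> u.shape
()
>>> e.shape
(5,)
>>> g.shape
(31, 11)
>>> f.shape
(5, 5, 2, 11)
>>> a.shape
(11, 11)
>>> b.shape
(11, 31)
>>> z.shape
(11, 11)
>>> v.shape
()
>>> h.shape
(2,)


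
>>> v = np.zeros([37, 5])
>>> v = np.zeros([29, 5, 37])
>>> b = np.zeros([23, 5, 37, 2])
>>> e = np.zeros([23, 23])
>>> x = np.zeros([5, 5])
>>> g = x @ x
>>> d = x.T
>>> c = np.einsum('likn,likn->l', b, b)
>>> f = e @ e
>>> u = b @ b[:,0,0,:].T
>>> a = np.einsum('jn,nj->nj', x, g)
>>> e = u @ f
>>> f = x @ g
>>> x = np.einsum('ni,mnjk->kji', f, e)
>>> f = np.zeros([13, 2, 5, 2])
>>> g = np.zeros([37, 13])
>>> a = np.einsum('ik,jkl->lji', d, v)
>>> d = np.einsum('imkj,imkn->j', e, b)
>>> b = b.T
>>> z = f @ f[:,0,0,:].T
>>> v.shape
(29, 5, 37)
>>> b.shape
(2, 37, 5, 23)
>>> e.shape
(23, 5, 37, 23)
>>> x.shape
(23, 37, 5)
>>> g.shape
(37, 13)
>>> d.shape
(23,)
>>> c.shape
(23,)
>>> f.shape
(13, 2, 5, 2)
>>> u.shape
(23, 5, 37, 23)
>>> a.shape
(37, 29, 5)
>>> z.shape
(13, 2, 5, 13)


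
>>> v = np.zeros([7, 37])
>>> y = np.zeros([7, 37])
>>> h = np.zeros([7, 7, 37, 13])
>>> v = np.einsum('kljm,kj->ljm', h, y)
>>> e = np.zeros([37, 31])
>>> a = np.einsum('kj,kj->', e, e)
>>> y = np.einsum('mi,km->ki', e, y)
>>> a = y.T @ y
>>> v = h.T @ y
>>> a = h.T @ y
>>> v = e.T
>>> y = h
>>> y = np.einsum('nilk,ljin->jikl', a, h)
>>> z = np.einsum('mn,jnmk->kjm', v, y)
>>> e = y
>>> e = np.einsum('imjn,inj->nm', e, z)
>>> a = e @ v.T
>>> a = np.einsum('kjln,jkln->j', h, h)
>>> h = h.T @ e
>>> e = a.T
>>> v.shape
(31, 37)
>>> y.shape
(7, 37, 31, 7)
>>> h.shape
(13, 37, 7, 37)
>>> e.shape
(7,)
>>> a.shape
(7,)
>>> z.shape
(7, 7, 31)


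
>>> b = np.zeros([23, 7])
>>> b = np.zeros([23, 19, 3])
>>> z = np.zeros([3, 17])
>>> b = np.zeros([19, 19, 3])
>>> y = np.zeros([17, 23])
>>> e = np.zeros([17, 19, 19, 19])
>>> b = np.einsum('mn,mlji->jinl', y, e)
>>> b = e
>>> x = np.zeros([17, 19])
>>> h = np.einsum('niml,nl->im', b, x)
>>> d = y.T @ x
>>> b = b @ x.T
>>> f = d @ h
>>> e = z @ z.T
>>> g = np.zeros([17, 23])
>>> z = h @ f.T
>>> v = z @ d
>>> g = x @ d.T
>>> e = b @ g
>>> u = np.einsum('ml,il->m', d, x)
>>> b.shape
(17, 19, 19, 17)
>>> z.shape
(19, 23)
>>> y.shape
(17, 23)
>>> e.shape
(17, 19, 19, 23)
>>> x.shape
(17, 19)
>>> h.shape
(19, 19)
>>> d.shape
(23, 19)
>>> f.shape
(23, 19)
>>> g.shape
(17, 23)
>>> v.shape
(19, 19)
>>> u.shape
(23,)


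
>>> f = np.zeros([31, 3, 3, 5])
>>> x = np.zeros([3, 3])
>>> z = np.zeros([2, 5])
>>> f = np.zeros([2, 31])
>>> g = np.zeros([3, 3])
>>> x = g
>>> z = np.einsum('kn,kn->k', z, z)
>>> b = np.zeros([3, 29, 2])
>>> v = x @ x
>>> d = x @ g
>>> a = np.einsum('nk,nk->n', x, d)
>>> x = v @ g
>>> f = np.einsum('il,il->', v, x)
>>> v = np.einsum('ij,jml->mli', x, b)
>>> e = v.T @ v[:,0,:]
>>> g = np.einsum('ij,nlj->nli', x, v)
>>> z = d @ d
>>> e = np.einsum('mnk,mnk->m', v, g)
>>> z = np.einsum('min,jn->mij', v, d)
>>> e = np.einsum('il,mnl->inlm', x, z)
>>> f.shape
()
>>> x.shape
(3, 3)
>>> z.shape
(29, 2, 3)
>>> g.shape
(29, 2, 3)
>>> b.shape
(3, 29, 2)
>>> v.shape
(29, 2, 3)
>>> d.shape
(3, 3)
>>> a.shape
(3,)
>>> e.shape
(3, 2, 3, 29)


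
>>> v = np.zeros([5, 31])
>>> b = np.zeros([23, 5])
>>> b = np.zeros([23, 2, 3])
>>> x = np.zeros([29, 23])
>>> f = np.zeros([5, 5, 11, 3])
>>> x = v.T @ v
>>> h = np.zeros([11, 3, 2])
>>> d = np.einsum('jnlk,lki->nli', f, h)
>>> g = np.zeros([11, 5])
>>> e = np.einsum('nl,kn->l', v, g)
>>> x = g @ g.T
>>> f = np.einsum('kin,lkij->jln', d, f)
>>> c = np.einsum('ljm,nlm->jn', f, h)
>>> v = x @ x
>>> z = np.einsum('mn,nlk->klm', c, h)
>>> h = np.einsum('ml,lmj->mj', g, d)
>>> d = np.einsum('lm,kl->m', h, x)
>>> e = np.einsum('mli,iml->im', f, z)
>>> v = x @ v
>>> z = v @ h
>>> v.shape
(11, 11)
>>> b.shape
(23, 2, 3)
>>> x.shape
(11, 11)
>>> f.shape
(3, 5, 2)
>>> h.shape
(11, 2)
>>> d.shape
(2,)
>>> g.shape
(11, 5)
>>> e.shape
(2, 3)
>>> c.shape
(5, 11)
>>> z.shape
(11, 2)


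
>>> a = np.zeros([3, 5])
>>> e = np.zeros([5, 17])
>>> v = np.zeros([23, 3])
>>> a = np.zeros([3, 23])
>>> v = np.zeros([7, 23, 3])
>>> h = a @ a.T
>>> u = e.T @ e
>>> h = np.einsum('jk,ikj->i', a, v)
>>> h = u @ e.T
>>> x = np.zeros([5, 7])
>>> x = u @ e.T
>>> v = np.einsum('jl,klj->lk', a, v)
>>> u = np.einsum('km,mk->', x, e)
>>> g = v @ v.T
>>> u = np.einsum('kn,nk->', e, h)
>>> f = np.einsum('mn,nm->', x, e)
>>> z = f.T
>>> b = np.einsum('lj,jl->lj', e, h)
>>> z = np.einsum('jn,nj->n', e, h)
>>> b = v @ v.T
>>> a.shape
(3, 23)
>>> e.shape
(5, 17)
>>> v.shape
(23, 7)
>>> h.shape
(17, 5)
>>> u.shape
()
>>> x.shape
(17, 5)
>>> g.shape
(23, 23)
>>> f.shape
()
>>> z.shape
(17,)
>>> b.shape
(23, 23)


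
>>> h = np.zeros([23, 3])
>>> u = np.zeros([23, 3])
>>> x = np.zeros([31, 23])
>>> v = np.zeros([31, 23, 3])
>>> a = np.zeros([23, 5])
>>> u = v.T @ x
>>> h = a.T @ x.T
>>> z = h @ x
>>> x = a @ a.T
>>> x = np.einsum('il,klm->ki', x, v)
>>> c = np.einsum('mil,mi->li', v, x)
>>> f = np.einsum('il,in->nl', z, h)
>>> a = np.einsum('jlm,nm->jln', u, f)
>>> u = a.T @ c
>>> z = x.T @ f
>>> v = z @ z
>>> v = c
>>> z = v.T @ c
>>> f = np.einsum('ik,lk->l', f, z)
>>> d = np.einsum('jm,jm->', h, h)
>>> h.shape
(5, 31)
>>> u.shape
(31, 23, 23)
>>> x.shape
(31, 23)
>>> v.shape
(3, 23)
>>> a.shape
(3, 23, 31)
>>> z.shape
(23, 23)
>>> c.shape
(3, 23)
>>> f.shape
(23,)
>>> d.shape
()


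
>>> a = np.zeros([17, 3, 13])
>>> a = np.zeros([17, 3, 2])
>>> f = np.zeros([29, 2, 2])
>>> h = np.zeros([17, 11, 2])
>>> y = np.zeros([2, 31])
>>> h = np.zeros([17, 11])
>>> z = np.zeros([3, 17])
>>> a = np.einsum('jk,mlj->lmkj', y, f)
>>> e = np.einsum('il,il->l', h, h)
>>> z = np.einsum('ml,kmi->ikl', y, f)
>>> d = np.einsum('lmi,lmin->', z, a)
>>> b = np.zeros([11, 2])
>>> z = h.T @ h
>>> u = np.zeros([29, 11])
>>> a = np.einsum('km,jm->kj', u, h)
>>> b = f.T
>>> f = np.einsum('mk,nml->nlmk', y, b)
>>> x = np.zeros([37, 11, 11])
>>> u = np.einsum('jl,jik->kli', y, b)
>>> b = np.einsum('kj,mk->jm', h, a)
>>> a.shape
(29, 17)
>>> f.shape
(2, 29, 2, 31)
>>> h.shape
(17, 11)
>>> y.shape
(2, 31)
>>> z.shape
(11, 11)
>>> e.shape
(11,)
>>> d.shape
()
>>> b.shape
(11, 29)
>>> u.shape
(29, 31, 2)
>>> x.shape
(37, 11, 11)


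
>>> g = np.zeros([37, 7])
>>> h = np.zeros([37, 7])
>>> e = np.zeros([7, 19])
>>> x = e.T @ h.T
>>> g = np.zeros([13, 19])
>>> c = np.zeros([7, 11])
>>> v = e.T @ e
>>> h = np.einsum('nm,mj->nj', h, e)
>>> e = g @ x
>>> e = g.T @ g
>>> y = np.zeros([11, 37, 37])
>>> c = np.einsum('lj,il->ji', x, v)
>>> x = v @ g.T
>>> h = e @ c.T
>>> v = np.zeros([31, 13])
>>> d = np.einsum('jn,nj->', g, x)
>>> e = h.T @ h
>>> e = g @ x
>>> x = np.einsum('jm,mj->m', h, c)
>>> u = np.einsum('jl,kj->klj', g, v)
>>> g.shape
(13, 19)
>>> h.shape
(19, 37)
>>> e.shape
(13, 13)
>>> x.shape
(37,)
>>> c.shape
(37, 19)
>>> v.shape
(31, 13)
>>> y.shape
(11, 37, 37)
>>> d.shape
()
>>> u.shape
(31, 19, 13)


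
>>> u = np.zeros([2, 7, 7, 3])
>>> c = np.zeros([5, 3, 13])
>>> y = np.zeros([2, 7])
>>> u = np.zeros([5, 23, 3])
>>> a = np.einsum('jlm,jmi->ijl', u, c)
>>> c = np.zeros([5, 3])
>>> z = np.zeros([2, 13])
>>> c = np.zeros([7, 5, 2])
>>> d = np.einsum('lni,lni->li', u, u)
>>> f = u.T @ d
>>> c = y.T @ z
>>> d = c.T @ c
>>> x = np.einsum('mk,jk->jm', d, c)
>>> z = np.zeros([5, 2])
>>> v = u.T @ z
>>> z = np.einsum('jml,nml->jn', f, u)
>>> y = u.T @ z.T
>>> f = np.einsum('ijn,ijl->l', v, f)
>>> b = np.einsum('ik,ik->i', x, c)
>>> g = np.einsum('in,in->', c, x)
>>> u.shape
(5, 23, 3)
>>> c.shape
(7, 13)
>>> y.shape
(3, 23, 3)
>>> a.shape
(13, 5, 23)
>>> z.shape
(3, 5)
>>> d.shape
(13, 13)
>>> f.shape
(3,)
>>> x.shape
(7, 13)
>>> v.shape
(3, 23, 2)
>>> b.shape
(7,)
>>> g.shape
()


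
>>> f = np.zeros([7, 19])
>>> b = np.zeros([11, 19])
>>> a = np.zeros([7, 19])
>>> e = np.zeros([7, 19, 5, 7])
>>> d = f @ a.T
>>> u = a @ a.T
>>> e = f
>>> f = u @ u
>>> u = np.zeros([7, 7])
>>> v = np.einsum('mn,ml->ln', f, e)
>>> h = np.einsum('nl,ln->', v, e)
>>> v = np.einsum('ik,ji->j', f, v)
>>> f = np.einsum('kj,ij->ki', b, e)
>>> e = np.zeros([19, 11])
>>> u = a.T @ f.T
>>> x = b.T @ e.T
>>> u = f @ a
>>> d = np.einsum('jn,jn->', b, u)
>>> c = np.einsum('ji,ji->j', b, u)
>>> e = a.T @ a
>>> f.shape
(11, 7)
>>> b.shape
(11, 19)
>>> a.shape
(7, 19)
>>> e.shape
(19, 19)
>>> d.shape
()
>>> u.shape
(11, 19)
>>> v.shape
(19,)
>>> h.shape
()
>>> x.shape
(19, 19)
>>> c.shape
(11,)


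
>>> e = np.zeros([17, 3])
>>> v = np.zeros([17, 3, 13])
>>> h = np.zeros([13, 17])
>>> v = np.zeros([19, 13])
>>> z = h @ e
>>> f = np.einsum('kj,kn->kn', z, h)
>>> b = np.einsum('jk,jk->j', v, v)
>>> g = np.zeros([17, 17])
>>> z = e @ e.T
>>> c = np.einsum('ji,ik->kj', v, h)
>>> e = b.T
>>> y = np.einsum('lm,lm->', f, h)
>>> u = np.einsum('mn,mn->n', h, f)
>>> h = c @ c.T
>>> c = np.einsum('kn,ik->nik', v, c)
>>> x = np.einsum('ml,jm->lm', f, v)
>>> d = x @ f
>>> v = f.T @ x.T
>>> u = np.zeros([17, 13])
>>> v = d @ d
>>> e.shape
(19,)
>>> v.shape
(17, 17)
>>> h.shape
(17, 17)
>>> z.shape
(17, 17)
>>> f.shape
(13, 17)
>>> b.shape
(19,)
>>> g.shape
(17, 17)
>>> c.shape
(13, 17, 19)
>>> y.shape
()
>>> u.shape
(17, 13)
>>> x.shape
(17, 13)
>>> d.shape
(17, 17)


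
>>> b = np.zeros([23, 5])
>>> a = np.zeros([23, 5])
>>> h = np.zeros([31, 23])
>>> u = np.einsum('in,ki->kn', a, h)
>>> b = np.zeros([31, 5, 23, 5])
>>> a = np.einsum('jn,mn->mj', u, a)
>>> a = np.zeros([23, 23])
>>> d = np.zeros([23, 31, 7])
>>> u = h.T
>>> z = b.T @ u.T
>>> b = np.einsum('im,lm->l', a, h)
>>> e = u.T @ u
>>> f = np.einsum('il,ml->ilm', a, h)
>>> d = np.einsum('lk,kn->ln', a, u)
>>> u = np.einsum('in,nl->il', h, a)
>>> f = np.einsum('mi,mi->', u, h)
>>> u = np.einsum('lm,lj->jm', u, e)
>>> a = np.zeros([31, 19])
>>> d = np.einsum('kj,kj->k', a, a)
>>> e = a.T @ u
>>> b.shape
(31,)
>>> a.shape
(31, 19)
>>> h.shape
(31, 23)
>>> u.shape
(31, 23)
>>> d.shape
(31,)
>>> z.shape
(5, 23, 5, 23)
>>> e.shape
(19, 23)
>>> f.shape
()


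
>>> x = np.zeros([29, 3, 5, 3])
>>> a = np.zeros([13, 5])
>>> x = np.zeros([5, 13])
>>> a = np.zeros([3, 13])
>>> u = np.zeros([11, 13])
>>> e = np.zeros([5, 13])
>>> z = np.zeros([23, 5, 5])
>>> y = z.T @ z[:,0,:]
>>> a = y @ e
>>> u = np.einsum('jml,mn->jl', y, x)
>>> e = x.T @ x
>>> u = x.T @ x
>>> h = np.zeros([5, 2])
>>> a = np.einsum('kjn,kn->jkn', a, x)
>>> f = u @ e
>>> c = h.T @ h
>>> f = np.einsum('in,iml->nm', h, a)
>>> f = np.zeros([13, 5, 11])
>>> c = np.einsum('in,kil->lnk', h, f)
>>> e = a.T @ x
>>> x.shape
(5, 13)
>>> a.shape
(5, 5, 13)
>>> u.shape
(13, 13)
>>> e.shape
(13, 5, 13)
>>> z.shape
(23, 5, 5)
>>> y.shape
(5, 5, 5)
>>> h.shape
(5, 2)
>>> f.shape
(13, 5, 11)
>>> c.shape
(11, 2, 13)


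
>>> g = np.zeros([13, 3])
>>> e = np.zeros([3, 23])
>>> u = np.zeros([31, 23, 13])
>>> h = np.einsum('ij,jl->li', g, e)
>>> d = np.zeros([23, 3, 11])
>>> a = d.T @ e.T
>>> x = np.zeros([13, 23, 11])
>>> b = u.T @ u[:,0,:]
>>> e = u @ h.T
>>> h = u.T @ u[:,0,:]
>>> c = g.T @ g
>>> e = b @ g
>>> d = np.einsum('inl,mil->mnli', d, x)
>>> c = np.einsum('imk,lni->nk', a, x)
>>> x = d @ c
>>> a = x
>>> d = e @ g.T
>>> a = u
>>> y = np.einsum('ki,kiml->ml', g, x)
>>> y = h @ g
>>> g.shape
(13, 3)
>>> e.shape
(13, 23, 3)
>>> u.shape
(31, 23, 13)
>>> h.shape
(13, 23, 13)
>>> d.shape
(13, 23, 13)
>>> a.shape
(31, 23, 13)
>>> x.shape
(13, 3, 11, 3)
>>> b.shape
(13, 23, 13)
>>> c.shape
(23, 3)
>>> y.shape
(13, 23, 3)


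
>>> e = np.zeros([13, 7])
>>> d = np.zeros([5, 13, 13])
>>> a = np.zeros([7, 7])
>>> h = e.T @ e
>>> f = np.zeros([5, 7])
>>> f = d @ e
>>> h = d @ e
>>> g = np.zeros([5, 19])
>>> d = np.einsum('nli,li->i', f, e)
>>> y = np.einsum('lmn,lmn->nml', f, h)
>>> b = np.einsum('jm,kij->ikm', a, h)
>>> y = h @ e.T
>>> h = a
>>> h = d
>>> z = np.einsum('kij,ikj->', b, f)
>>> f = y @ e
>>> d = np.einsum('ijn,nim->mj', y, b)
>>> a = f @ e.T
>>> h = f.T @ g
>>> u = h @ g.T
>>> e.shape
(13, 7)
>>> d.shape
(7, 13)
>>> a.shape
(5, 13, 13)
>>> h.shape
(7, 13, 19)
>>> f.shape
(5, 13, 7)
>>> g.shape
(5, 19)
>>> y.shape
(5, 13, 13)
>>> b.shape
(13, 5, 7)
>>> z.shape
()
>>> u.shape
(7, 13, 5)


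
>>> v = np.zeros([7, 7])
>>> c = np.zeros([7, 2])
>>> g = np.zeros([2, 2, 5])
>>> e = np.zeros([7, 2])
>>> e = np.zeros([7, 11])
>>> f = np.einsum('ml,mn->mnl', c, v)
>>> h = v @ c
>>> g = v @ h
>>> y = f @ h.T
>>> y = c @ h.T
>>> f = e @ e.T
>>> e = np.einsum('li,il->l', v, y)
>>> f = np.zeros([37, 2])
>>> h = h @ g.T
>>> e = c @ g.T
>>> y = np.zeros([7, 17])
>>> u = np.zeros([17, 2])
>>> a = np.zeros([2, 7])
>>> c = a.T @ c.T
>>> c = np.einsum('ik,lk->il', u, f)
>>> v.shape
(7, 7)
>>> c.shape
(17, 37)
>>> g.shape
(7, 2)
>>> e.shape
(7, 7)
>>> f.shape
(37, 2)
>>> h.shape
(7, 7)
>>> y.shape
(7, 17)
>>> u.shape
(17, 2)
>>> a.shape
(2, 7)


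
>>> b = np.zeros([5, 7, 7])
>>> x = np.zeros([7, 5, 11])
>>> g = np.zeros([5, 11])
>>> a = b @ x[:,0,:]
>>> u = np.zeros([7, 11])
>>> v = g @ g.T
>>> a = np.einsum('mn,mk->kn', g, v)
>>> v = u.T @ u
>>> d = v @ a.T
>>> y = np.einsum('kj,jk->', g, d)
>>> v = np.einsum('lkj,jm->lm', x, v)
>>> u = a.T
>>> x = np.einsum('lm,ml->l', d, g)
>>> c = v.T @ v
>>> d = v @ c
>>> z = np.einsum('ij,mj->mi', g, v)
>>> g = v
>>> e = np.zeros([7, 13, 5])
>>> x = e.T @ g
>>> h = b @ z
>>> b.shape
(5, 7, 7)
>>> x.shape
(5, 13, 11)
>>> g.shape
(7, 11)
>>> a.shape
(5, 11)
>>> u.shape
(11, 5)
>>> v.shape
(7, 11)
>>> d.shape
(7, 11)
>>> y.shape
()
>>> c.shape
(11, 11)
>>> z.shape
(7, 5)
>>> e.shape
(7, 13, 5)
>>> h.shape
(5, 7, 5)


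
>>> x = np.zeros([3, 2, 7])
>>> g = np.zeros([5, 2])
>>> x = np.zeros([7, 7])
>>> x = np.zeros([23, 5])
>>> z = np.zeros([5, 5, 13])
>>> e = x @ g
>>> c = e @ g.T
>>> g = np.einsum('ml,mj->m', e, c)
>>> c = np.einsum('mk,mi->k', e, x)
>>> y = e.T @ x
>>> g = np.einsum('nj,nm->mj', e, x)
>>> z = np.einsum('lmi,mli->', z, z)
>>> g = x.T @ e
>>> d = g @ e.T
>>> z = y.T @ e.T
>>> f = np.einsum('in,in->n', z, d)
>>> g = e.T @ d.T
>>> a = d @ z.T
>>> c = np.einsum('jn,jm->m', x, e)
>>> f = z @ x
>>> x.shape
(23, 5)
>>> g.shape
(2, 5)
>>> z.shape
(5, 23)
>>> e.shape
(23, 2)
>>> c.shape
(2,)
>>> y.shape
(2, 5)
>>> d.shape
(5, 23)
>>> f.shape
(5, 5)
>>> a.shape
(5, 5)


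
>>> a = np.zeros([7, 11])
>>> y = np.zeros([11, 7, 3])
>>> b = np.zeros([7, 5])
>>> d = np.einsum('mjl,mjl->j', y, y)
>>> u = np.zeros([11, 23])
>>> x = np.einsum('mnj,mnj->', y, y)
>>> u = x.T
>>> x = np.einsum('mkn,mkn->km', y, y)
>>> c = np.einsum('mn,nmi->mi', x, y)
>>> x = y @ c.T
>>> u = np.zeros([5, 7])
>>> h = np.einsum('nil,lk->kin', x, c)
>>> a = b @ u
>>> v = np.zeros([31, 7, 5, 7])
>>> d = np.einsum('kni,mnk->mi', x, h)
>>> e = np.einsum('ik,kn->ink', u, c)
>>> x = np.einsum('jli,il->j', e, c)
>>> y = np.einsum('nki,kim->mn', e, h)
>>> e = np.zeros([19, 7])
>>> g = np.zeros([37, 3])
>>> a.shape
(7, 7)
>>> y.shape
(11, 5)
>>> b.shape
(7, 5)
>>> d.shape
(3, 7)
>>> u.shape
(5, 7)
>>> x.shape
(5,)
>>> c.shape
(7, 3)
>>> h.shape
(3, 7, 11)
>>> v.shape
(31, 7, 5, 7)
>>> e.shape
(19, 7)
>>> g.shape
(37, 3)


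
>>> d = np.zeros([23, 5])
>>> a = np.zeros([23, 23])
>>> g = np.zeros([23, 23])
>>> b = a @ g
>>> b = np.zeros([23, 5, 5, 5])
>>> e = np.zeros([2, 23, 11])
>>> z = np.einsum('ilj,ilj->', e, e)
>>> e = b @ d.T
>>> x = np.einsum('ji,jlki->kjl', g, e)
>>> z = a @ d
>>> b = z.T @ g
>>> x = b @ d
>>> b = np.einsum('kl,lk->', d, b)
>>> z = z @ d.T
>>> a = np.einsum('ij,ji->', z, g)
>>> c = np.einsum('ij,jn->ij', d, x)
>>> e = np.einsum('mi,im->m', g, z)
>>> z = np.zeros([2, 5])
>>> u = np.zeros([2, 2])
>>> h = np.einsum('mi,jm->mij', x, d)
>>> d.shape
(23, 5)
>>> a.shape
()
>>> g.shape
(23, 23)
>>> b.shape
()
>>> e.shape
(23,)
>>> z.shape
(2, 5)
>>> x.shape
(5, 5)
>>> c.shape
(23, 5)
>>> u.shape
(2, 2)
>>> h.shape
(5, 5, 23)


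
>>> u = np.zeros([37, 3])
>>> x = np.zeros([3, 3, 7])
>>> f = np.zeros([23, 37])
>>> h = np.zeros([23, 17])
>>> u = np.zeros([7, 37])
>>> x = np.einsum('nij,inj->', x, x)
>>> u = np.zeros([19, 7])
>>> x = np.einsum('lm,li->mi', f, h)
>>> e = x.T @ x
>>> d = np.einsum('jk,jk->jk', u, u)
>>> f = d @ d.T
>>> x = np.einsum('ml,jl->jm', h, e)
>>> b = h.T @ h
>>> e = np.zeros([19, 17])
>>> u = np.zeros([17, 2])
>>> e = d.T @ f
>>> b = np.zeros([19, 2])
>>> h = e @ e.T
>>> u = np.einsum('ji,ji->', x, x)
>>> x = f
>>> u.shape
()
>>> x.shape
(19, 19)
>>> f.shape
(19, 19)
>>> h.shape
(7, 7)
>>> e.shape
(7, 19)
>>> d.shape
(19, 7)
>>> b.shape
(19, 2)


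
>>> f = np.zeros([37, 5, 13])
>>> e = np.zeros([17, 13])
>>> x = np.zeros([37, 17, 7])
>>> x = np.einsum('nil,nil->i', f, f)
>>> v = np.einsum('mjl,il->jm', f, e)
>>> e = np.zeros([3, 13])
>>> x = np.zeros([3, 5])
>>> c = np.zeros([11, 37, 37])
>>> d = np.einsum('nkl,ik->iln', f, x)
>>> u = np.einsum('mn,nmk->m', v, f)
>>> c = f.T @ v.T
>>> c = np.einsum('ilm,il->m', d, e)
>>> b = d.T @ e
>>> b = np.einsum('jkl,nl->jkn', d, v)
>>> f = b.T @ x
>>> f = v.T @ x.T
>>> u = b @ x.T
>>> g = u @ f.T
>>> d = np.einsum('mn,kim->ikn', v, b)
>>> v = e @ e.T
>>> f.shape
(37, 3)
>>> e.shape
(3, 13)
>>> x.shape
(3, 5)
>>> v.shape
(3, 3)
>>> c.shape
(37,)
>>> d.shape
(13, 3, 37)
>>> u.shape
(3, 13, 3)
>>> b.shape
(3, 13, 5)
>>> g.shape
(3, 13, 37)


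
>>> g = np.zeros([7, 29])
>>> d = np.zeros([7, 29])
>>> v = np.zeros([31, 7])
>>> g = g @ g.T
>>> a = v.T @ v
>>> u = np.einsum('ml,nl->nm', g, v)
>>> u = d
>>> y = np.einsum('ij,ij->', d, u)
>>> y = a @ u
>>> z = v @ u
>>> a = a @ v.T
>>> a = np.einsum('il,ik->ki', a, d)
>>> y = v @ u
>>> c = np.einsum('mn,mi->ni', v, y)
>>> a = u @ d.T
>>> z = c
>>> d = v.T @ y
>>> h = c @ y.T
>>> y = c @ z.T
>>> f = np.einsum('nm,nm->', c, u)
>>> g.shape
(7, 7)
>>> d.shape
(7, 29)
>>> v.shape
(31, 7)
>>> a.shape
(7, 7)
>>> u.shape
(7, 29)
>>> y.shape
(7, 7)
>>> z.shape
(7, 29)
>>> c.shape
(7, 29)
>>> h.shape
(7, 31)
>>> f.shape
()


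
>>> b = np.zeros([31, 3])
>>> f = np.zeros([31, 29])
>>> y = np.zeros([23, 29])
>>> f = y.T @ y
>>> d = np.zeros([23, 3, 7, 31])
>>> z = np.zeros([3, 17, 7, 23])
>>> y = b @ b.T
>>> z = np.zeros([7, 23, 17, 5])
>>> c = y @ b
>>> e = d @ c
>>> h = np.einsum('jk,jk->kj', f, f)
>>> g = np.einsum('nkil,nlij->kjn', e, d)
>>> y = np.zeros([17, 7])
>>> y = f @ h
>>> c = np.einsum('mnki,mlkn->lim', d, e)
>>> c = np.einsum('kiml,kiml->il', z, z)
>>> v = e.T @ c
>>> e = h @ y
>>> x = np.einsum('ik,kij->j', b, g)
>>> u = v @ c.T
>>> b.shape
(31, 3)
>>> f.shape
(29, 29)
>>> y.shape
(29, 29)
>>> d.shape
(23, 3, 7, 31)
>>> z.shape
(7, 23, 17, 5)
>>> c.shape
(23, 5)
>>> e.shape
(29, 29)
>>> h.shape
(29, 29)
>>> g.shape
(3, 31, 23)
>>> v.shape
(3, 7, 3, 5)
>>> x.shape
(23,)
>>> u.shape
(3, 7, 3, 23)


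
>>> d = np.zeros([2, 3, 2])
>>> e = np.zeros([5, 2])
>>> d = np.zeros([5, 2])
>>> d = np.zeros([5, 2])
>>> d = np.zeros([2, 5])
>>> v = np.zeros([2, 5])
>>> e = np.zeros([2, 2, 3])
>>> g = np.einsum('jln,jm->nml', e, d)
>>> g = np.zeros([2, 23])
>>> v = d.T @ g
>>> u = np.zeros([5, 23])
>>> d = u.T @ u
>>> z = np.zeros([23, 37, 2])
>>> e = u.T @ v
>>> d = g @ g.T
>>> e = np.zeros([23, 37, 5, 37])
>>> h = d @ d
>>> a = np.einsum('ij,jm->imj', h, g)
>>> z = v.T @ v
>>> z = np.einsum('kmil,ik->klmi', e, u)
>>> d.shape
(2, 2)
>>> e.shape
(23, 37, 5, 37)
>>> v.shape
(5, 23)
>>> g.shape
(2, 23)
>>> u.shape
(5, 23)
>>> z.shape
(23, 37, 37, 5)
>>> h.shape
(2, 2)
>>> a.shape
(2, 23, 2)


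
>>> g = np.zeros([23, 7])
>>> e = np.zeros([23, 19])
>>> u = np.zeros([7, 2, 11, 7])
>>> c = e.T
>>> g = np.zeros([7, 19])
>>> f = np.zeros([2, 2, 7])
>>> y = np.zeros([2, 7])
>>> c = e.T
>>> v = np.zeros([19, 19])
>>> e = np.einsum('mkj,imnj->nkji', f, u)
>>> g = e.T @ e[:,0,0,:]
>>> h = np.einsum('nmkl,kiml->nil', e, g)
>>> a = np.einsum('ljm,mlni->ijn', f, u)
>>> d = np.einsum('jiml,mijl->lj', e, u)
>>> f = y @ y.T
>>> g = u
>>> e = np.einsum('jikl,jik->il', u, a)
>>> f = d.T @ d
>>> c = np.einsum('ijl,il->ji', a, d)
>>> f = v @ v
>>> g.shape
(7, 2, 11, 7)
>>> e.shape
(2, 7)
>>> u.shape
(7, 2, 11, 7)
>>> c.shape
(2, 7)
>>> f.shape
(19, 19)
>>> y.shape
(2, 7)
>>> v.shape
(19, 19)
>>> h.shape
(11, 7, 7)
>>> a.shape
(7, 2, 11)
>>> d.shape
(7, 11)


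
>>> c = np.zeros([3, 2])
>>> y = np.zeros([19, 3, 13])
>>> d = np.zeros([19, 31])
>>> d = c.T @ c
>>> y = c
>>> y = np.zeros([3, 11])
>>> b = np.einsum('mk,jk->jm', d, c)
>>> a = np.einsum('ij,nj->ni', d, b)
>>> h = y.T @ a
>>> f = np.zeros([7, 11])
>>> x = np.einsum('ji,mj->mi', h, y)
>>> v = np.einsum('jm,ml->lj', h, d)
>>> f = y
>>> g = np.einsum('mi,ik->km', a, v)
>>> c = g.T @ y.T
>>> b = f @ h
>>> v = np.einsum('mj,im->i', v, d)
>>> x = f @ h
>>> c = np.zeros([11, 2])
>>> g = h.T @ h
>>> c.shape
(11, 2)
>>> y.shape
(3, 11)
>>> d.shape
(2, 2)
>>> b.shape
(3, 2)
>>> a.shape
(3, 2)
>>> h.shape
(11, 2)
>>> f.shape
(3, 11)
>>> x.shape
(3, 2)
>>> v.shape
(2,)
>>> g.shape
(2, 2)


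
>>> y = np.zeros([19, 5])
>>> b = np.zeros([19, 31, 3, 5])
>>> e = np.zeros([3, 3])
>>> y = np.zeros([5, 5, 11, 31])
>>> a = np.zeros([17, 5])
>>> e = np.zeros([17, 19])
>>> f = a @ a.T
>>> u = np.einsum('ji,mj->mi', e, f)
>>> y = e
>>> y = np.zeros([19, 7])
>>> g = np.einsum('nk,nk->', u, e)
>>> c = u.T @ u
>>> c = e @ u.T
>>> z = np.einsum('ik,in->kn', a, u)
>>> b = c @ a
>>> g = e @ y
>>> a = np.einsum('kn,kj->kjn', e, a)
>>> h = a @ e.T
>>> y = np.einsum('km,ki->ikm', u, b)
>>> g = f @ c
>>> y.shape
(5, 17, 19)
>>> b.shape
(17, 5)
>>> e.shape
(17, 19)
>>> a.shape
(17, 5, 19)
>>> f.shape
(17, 17)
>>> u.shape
(17, 19)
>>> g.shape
(17, 17)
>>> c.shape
(17, 17)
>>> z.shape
(5, 19)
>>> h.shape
(17, 5, 17)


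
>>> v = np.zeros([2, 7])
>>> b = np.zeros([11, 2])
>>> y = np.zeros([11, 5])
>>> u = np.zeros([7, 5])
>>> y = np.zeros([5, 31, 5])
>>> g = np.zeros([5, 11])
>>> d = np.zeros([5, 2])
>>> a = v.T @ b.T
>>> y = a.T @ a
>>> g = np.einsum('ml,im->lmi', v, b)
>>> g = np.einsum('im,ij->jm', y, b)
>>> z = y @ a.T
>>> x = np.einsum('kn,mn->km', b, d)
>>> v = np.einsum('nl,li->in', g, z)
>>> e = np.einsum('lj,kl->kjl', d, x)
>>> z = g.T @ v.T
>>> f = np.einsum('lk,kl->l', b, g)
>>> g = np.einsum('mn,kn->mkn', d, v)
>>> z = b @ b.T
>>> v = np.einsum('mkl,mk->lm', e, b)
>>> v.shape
(5, 11)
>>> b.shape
(11, 2)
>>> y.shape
(11, 11)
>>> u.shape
(7, 5)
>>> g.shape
(5, 7, 2)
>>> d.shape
(5, 2)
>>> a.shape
(7, 11)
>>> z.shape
(11, 11)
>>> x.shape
(11, 5)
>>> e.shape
(11, 2, 5)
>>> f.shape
(11,)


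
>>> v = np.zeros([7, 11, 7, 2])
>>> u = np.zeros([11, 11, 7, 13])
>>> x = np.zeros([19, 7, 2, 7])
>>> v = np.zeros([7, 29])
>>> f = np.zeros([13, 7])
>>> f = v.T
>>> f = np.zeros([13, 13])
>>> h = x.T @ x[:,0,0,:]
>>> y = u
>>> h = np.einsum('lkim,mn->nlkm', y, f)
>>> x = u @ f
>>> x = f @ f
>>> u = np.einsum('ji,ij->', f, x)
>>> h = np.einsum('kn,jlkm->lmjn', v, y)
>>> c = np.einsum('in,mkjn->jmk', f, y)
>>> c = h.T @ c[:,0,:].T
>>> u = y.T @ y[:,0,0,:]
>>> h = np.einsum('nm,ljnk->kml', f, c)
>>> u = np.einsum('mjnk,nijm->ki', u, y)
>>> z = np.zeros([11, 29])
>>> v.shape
(7, 29)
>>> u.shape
(13, 11)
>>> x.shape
(13, 13)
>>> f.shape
(13, 13)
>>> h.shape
(7, 13, 29)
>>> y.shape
(11, 11, 7, 13)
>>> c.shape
(29, 11, 13, 7)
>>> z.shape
(11, 29)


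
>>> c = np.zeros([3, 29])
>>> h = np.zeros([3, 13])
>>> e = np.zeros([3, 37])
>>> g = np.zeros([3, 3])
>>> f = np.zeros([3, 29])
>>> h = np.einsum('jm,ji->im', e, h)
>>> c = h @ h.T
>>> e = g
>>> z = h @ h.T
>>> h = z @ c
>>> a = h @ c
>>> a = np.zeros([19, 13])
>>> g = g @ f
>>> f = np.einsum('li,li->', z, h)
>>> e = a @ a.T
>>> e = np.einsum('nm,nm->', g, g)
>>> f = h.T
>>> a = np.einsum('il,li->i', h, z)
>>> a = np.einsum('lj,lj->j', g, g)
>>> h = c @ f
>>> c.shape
(13, 13)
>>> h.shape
(13, 13)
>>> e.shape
()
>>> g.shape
(3, 29)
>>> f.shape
(13, 13)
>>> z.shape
(13, 13)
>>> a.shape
(29,)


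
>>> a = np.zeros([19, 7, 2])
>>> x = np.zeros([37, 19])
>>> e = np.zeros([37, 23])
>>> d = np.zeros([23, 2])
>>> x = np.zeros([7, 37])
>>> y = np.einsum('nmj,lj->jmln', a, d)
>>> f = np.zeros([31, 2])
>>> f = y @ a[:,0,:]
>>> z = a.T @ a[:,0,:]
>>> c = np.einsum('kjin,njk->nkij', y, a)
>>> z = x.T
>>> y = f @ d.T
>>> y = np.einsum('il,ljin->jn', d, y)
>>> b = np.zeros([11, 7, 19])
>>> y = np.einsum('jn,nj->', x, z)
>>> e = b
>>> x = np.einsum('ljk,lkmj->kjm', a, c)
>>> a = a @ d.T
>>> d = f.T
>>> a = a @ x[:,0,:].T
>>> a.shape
(19, 7, 2)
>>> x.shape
(2, 7, 23)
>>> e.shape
(11, 7, 19)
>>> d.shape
(2, 23, 7, 2)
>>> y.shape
()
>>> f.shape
(2, 7, 23, 2)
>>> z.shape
(37, 7)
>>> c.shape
(19, 2, 23, 7)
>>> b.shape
(11, 7, 19)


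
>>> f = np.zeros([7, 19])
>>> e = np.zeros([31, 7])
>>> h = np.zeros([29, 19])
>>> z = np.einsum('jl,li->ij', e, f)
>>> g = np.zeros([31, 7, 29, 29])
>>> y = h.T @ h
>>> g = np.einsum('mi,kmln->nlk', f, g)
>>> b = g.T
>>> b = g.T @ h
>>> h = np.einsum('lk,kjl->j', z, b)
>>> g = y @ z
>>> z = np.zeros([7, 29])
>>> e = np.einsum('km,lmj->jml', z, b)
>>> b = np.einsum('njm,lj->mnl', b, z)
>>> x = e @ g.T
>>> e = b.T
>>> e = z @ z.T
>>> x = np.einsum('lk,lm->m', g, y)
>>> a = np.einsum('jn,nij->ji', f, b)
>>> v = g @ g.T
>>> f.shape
(7, 19)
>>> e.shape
(7, 7)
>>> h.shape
(29,)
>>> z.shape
(7, 29)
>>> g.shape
(19, 31)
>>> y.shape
(19, 19)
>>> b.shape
(19, 31, 7)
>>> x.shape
(19,)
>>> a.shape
(7, 31)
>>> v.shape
(19, 19)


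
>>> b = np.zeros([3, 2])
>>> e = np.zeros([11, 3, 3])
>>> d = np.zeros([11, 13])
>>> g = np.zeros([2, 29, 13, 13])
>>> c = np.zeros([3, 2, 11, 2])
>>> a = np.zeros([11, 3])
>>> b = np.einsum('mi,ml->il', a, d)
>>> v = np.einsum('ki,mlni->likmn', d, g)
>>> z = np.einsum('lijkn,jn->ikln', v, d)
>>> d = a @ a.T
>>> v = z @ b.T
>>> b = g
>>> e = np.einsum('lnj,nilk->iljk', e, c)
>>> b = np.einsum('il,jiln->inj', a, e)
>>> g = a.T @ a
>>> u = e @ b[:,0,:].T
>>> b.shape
(11, 2, 2)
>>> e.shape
(2, 11, 3, 2)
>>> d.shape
(11, 11)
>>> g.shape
(3, 3)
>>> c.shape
(3, 2, 11, 2)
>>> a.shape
(11, 3)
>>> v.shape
(13, 2, 29, 3)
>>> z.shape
(13, 2, 29, 13)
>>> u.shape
(2, 11, 3, 11)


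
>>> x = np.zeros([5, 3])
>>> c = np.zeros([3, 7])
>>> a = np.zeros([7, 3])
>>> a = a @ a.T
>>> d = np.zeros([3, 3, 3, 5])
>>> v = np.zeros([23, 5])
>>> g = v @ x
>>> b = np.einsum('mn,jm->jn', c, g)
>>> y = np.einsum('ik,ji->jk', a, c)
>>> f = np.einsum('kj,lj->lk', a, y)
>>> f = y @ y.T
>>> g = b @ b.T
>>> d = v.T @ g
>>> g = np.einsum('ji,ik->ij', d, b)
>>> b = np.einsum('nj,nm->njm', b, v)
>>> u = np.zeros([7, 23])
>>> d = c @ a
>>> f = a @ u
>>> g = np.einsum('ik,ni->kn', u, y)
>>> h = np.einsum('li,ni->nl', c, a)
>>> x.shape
(5, 3)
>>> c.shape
(3, 7)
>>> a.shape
(7, 7)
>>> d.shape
(3, 7)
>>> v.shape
(23, 5)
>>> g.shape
(23, 3)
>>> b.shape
(23, 7, 5)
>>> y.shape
(3, 7)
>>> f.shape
(7, 23)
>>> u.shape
(7, 23)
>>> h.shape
(7, 3)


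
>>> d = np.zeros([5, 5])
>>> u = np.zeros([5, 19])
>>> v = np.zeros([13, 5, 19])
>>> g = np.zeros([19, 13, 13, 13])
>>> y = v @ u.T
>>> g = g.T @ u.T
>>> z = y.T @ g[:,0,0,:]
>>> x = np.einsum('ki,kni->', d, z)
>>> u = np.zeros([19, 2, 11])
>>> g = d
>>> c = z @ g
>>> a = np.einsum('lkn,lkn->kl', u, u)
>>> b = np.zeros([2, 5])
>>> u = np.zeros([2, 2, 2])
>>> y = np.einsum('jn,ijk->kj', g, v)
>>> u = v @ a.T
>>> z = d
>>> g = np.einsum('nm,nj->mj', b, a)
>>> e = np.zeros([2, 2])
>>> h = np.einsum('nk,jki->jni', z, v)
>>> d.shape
(5, 5)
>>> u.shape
(13, 5, 2)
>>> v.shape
(13, 5, 19)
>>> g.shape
(5, 19)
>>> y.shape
(19, 5)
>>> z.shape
(5, 5)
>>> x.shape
()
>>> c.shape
(5, 5, 5)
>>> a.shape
(2, 19)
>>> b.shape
(2, 5)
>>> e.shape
(2, 2)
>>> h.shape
(13, 5, 19)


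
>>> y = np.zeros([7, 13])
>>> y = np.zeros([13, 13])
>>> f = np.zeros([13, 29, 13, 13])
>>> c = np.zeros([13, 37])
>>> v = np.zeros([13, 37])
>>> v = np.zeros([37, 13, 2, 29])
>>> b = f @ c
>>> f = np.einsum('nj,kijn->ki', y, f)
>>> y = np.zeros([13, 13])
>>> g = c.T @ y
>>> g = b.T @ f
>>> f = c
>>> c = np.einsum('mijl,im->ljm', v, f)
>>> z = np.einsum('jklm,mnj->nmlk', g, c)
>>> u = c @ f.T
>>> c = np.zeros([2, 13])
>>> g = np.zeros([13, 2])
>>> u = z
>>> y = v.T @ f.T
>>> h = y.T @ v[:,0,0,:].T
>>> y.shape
(29, 2, 13, 13)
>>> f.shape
(13, 37)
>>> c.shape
(2, 13)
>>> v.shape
(37, 13, 2, 29)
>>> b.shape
(13, 29, 13, 37)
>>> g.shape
(13, 2)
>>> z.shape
(2, 29, 29, 13)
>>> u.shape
(2, 29, 29, 13)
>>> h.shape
(13, 13, 2, 37)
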